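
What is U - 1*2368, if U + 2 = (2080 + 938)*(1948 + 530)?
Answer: 7476234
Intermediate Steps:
U = 7478602 (U = -2 + (2080 + 938)*(1948 + 530) = -2 + 3018*2478 = -2 + 7478604 = 7478602)
U - 1*2368 = 7478602 - 1*2368 = 7478602 - 2368 = 7476234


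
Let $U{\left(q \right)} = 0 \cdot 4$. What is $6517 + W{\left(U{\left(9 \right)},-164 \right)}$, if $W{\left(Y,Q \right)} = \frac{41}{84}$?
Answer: $\frac{547469}{84} \approx 6517.5$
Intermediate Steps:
$U{\left(q \right)} = 0$
$W{\left(Y,Q \right)} = \frac{41}{84}$ ($W{\left(Y,Q \right)} = 41 \cdot \frac{1}{84} = \frac{41}{84}$)
$6517 + W{\left(U{\left(9 \right)},-164 \right)} = 6517 + \frac{41}{84} = \frac{547469}{84}$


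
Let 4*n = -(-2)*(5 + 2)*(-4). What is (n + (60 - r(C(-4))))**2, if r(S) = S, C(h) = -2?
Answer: 2304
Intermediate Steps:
n = -14 (n = (-(-2)*(5 + 2)*(-4))/4 = (-(-2)*7*(-4))/4 = (-2*(-7)*(-4))/4 = (14*(-4))/4 = (1/4)*(-56) = -14)
(n + (60 - r(C(-4))))**2 = (-14 + (60 - 1*(-2)))**2 = (-14 + (60 + 2))**2 = (-14 + 62)**2 = 48**2 = 2304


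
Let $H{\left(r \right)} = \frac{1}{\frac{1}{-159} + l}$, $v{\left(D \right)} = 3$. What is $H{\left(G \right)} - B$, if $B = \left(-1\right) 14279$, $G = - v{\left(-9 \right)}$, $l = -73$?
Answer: $\frac{165750473}{11608} \approx 14279.0$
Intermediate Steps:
$G = -3$ ($G = \left(-1\right) 3 = -3$)
$B = -14279$
$H{\left(r \right)} = - \frac{159}{11608}$ ($H{\left(r \right)} = \frac{1}{\frac{1}{-159} - 73} = \frac{1}{- \frac{1}{159} - 73} = \frac{1}{- \frac{11608}{159}} = - \frac{159}{11608}$)
$H{\left(G \right)} - B = - \frac{159}{11608} - -14279 = - \frac{159}{11608} + 14279 = \frac{165750473}{11608}$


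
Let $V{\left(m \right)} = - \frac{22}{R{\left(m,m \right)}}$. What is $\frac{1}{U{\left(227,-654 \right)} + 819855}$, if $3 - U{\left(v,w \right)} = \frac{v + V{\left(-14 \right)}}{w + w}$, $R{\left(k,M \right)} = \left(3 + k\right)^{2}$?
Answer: $\frac{14388}{11796119399} \approx 1.2197 \cdot 10^{-6}$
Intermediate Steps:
$V{\left(m \right)} = - \frac{22}{\left(3 + m\right)^{2}}$
$U{\left(v,w \right)} = 3 - \frac{- \frac{2}{11} + v}{2 w}$ ($U{\left(v,w \right)} = 3 - \frac{v - \frac{22}{\left(3 - 14\right)^{2}}}{w + w} = 3 - \frac{v - \frac{22}{121}}{2 w} = 3 - \left(v - \frac{2}{11}\right) \frac{1}{2 w} = 3 - \left(- \frac{2}{11} + v\right) \frac{1}{2 w} = 3 - \frac{- \frac{2}{11} + v}{2 w}$)
$\frac{1}{U{\left(227,-654 \right)} + 819855} = \frac{1}{\frac{2 - 2497 + 66 \left(-654\right)}{22 \left(-654\right)} + 819855} = \frac{1}{\frac{1}{22} \left(- \frac{1}{654}\right) \left(2 - 2497 - 43164\right) + 819855} = \frac{1}{\frac{1}{22} \left(- \frac{1}{654}\right) \left(-45659\right) + 819855} = \frac{1}{\frac{45659}{14388} + 819855} = \frac{1}{\frac{11796119399}{14388}} = \frac{14388}{11796119399}$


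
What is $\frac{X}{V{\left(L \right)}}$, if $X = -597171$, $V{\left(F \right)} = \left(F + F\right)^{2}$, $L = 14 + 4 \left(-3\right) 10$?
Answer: $- \frac{597171}{44944} \approx -13.287$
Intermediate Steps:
$L = -106$ ($L = 14 - 120 = -106$)
$V{\left(F \right)} = 4 F^{2}$ ($V{\left(F \right)} = \left(2 F\right)^{2} = 4 F^{2}$)
$\frac{X}{V{\left(L \right)}} = - \frac{597171}{4 \left(-106\right)^{2}} = - \frac{597171}{4 \cdot 11236} = - \frac{597171}{44944}$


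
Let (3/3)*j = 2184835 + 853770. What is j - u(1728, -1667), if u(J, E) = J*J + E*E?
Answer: -2726268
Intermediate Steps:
u(J, E) = E**2 + J**2 (u(J, E) = J**2 + E**2 = E**2 + J**2)
j = 3038605 (j = 2184835 + 853770 = 3038605)
j - u(1728, -1667) = 3038605 - ((-1667)**2 + 1728**2) = 3038605 - (2778889 + 2985984) = 3038605 - 1*5764873 = 3038605 - 5764873 = -2726268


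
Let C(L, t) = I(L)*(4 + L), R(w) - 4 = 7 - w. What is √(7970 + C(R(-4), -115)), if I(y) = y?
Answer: √8255 ≈ 90.857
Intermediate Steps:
R(w) = 11 - w (R(w) = 4 + (7 - w) = 11 - w)
C(L, t) = L*(4 + L)
√(7970 + C(R(-4), -115)) = √(7970 + (11 - 1*(-4))*(4 + (11 - 1*(-4)))) = √(7970 + (11 + 4)*(4 + (11 + 4))) = √(7970 + 15*(4 + 15)) = √(7970 + 15*19) = √(7970 + 285) = √8255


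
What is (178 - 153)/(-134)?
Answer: -25/134 ≈ -0.18657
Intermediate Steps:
(178 - 153)/(-134) = -1/134*25 = -25/134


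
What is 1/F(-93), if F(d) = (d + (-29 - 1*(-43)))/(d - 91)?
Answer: 184/79 ≈ 2.3291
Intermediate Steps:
F(d) = (14 + d)/(-91 + d) (F(d) = (d + (-29 + 43))/(-91 + d) = (d + 14)/(-91 + d) = (14 + d)/(-91 + d))
1/F(-93) = 1/((14 - 93)/(-91 - 93)) = 1/(-79/(-184)) = 1/(-1/184*(-79)) = 1/(79/184) = 184/79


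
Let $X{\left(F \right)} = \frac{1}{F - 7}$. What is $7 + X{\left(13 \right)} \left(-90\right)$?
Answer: $-8$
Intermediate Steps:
$X{\left(F \right)} = \frac{1}{-7 + F}$
$7 + X{\left(13 \right)} \left(-90\right) = 7 + \frac{1}{-7 + 13} \left(-90\right) = 7 + \frac{1}{6} \left(-90\right) = 7 - 15 = -8$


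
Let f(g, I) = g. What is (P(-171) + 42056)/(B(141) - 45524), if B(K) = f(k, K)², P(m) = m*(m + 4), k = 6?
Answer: -70613/45488 ≈ -1.5523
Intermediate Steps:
P(m) = m*(4 + m)
B(K) = 36 (B(K) = 6² = 36)
(P(-171) + 42056)/(B(141) - 45524) = (-171*(4 - 171) + 42056)/(36 - 45524) = (-171*(-167) + 42056)/(-45488) = (28557 + 42056)*(-1/45488) = 70613*(-1/45488) = -70613/45488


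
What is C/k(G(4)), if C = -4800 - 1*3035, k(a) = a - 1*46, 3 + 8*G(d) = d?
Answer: 62680/367 ≈ 170.79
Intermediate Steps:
G(d) = -3/8 + d/8
k(a) = -46 + a (k(a) = a - 46 = -46 + a)
C = -7835 (C = -4800 - 3035 = -7835)
C/k(G(4)) = -7835/(-46 + (-3/8 + (⅛)*4)) = -7835/(-46 + (-3/8 + ½)) = -7835/(-46 + ⅛) = -7835/(-367/8) = -7835*(-8/367) = 62680/367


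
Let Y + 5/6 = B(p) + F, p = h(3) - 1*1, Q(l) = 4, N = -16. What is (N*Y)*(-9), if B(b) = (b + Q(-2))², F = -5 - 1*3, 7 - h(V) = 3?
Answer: 5784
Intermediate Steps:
h(V) = 4 (h(V) = 7 - 1*3 = 7 - 3 = 4)
F = -8 (F = -5 - 3 = -8)
p = 3 (p = 4 - 1*1 = 4 - 1 = 3)
B(b) = (4 + b)² (B(b) = (b + 4)² = (4 + b)²)
Y = 241/6 (Y = -⅚ + ((4 + 3)² - 8) = -⅚ + (7² - 8) = -⅚ + (49 - 8) = -⅚ + 41 = 241/6 ≈ 40.167)
(N*Y)*(-9) = -16*241/6*(-9) = -1928/3*(-9) = 5784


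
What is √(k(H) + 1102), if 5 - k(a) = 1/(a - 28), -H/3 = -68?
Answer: √2143141/44 ≈ 33.272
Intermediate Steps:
H = 204 (H = -3*(-68) = 204)
k(a) = 5 - 1/(-28 + a) (k(a) = 5 - 1/(a - 28) = 5 - 1/(-28 + a))
√(k(H) + 1102) = √((-141 + 5*204)/(-28 + 204) + 1102) = √((-141 + 1020)/176 + 1102) = √((1/176)*879 + 1102) = √(879/176 + 1102) = √(194831/176) = √2143141/44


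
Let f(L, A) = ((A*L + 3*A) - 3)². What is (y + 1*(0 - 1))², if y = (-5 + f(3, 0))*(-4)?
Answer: 289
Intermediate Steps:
f(L, A) = (-3 + 3*A + A*L)² (f(L, A) = ((3*A + A*L) - 3)² = (-3 + 3*A + A*L)²)
y = -16 (y = (-5 + (-3 + 3*0 + 0*3)²)*(-4) = (-5 + (-3 + 0 + 0)²)*(-4) = (-5 + (-3)²)*(-4) = (-5 + 9)*(-4) = 4*(-4) = -16)
(y + 1*(0 - 1))² = (-16 + 1*(0 - 1))² = (-16 + 1*(-1))² = (-16 - 1)² = (-17)² = 289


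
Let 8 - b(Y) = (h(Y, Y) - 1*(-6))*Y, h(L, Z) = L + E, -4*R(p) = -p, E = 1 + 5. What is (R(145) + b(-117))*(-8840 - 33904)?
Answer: 523218618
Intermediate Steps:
E = 6
R(p) = p/4 (R(p) = -(-1)*p/4 = p/4)
h(L, Z) = 6 + L (h(L, Z) = L + 6 = 6 + L)
b(Y) = 8 - Y*(12 + Y) (b(Y) = 8 - ((6 + Y) - 1*(-6))*Y = 8 - ((6 + Y) + 6)*Y = 8 - (12 + Y)*Y = 8 - Y*(12 + Y))
(R(145) + b(-117))*(-8840 - 33904) = ((¼)*145 + (8 - 1*(-117)² - 12*(-117)))*(-8840 - 33904) = (145/4 + (8 - 1*13689 + 1404))*(-42744) = (145/4 + (8 - 13689 + 1404))*(-42744) = (145/4 - 12277)*(-42744) = -48963/4*(-42744) = 523218618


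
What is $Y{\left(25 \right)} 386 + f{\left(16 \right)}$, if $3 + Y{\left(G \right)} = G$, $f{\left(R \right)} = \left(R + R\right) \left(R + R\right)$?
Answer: $9516$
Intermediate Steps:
$f{\left(R \right)} = 4 R^{2}$ ($f{\left(R \right)} = 2 R 2 R = 4 R^{2}$)
$Y{\left(G \right)} = -3 + G$
$Y{\left(25 \right)} 386 + f{\left(16 \right)} = \left(-3 + 25\right) 386 + 4 \cdot 16^{2} = 22 \cdot 386 + 4 \cdot 256 = 8492 + 1024 = 9516$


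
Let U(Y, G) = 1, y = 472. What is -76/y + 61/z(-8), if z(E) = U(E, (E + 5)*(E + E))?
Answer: 7179/118 ≈ 60.839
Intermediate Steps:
z(E) = 1
-76/y + 61/z(-8) = -76/472 + 61/1 = -76*1/472 + 61*1 = -19/118 + 61 = 7179/118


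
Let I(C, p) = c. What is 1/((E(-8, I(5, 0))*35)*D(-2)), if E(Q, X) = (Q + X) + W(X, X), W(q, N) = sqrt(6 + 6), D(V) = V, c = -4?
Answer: 1/770 + sqrt(3)/4620 ≈ 0.0016736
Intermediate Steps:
I(C, p) = -4
W(q, N) = 2*sqrt(3) (W(q, N) = sqrt(12) = 2*sqrt(3))
E(Q, X) = Q + X + 2*sqrt(3) (E(Q, X) = (Q + X) + 2*sqrt(3) = Q + X + 2*sqrt(3))
1/((E(-8, I(5, 0))*35)*D(-2)) = 1/(((-8 - 4 + 2*sqrt(3))*35)*(-2)) = 1/(((-12 + 2*sqrt(3))*35)*(-2)) = 1/((-420 + 70*sqrt(3))*(-2)) = 1/(840 - 140*sqrt(3))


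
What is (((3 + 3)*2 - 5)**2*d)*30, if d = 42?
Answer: 61740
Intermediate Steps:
(((3 + 3)*2 - 5)**2*d)*30 = (((3 + 3)*2 - 5)**2*42)*30 = ((6*2 - 5)**2*42)*30 = ((12 - 5)**2*42)*30 = (7**2*42)*30 = (49*42)*30 = 2058*30 = 61740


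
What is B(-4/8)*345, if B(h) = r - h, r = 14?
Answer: 10005/2 ≈ 5002.5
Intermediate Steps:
B(h) = 14 - h
B(-4/8)*345 = (14 - (-4)/8)*345 = (14 - 1*(-1/2))*345 = (14 + 1/2)*345 = (29/2)*345 = 10005/2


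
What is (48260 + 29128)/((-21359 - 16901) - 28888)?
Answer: -19347/16787 ≈ -1.1525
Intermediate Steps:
(48260 + 29128)/((-21359 - 16901) - 28888) = 77388/(-38260 - 28888) = 77388/(-67148) = 77388*(-1/67148) = -19347/16787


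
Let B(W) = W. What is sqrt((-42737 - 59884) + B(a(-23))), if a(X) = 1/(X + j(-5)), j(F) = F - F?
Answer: 2*I*sqrt(13571633)/23 ≈ 320.35*I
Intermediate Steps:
j(F) = 0
a(X) = 1/X (a(X) = 1/(X + 0) = 1/X)
sqrt((-42737 - 59884) + B(a(-23))) = sqrt((-42737 - 59884) + 1/(-23)) = sqrt(-102621 - 1/23) = sqrt(-2360284/23) = 2*I*sqrt(13571633)/23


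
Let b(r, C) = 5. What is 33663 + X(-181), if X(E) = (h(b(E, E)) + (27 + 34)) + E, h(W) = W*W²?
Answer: 33668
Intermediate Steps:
h(W) = W³
X(E) = 186 + E (X(E) = (5³ + (27 + 34)) + E = (125 + 61) + E = 186 + E)
33663 + X(-181) = 33663 + (186 - 181) = 33663 + 5 = 33668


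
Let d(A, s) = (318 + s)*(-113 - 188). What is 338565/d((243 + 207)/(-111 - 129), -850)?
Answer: 338565/160132 ≈ 2.1143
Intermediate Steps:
d(A, s) = -95718 - 301*s (d(A, s) = (318 + s)*(-301) = -95718 - 301*s)
338565/d((243 + 207)/(-111 - 129), -850) = 338565/(-95718 - 301*(-850)) = 338565/(-95718 + 255850) = 338565/160132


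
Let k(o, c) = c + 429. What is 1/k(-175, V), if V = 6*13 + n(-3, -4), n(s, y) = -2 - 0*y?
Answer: 1/505 ≈ 0.0019802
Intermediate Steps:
n(s, y) = -2 (n(s, y) = -2 - 1*0 = -2 + 0 = -2)
V = 76 (V = 6*13 - 2 = 78 - 2 = 76)
k(o, c) = 429 + c
1/k(-175, V) = 1/(429 + 76) = 1/505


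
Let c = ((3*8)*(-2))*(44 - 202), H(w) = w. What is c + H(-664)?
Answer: 6920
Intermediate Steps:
c = 7584 (c = (24*(-2))*(-158) = -48*(-158) = 7584)
c + H(-664) = 7584 - 664 = 6920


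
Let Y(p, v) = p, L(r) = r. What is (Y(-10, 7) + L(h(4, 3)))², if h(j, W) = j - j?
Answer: 100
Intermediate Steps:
h(j, W) = 0
(Y(-10, 7) + L(h(4, 3)))² = (-10 + 0)² = (-10)² = 100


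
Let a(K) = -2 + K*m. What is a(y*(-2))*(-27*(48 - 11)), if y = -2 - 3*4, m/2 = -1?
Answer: 57942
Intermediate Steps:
m = -2 (m = 2*(-1) = -2)
y = -14 (y = -2 - 12 = -14)
a(K) = -2 - 2*K (a(K) = -2 + K*(-2) = -2 - 2*K)
a(y*(-2))*(-27*(48 - 11)) = (-2 - (-28)*(-2))*(-27*(48 - 11)) = (-2 - 2*28)*(-27*37) = (-2 - 56)*(-999) = -58*(-999) = 57942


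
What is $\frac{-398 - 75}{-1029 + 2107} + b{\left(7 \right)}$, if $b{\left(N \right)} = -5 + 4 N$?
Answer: $\frac{2211}{98} \approx 22.561$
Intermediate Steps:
$\frac{-398 - 75}{-1029 + 2107} + b{\left(7 \right)} = \frac{-398 - 75}{-1029 + 2107} + \left(-5 + 4 \cdot 7\right) = - \frac{473}{1078} + \left(-5 + 28\right) = \left(-473\right) \frac{1}{1078} + 23 = - \frac{43}{98} + 23 = \frac{2211}{98}$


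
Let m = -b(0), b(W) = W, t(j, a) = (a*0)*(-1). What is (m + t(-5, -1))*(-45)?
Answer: 0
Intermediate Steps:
t(j, a) = 0 (t(j, a) = 0*(-1) = 0)
m = 0 (m = -1*0 = 0)
(m + t(-5, -1))*(-45) = (0 + 0)*(-45) = 0*(-45) = 0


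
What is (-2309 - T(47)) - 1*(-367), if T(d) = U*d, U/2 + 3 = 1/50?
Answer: -41547/25 ≈ -1661.9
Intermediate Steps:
U = -149/25 (U = -6 + 2/50 = -6 + 2*(1/50) = -6 + 1/25 = -149/25 ≈ -5.9600)
T(d) = -149*d/25
(-2309 - T(47)) - 1*(-367) = (-2309 - (-149)*47/25) - 1*(-367) = (-2309 - 1*(-7003/25)) + 367 = (-2309 + 7003/25) + 367 = -50722/25 + 367 = -41547/25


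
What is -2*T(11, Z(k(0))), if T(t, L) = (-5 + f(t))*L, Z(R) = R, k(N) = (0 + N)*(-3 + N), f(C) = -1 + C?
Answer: 0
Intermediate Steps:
k(N) = N*(-3 + N)
T(t, L) = L*(-6 + t) (T(t, L) = (-5 + (-1 + t))*L = (-6 + t)*L = L*(-6 + t))
-2*T(11, Z(k(0))) = -2*0*(-3 + 0)*(-6 + 11) = -2*0*(-3)*5 = -0*5 = -2*0 = 0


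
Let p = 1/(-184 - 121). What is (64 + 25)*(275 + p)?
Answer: 7464786/305 ≈ 24475.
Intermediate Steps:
p = -1/305 (p = 1/(-305) = -1/305 ≈ -0.0032787)
(64 + 25)*(275 + p) = (64 + 25)*(275 - 1/305) = 89*(83874/305) = 7464786/305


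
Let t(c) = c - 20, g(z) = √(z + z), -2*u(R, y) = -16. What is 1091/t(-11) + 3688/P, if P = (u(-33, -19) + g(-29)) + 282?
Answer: (-1091*√58 + 202062*I)/(31*(√58 - 290*I)) ≈ -22.485 - 0.33374*I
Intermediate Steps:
u(R, y) = 8 (u(R, y) = -½*(-16) = 8)
g(z) = √2*√z (g(z) = √(2*z) = √2*√z)
t(c) = -20 + c
P = 290 + I*√58 (P = (8 + √2*√(-29)) + 282 = (8 + √2*(I*√29)) + 282 = (8 + I*√58) + 282 = 290 + I*√58 ≈ 290.0 + 7.6158*I)
1091/t(-11) + 3688/P = 1091/(-20 - 11) + 3688/(290 + I*√58) = 1091/(-31) + 3688/(290 + I*√58) = 1091*(-1/31) + 3688/(290 + I*√58) = -1091/31 + 3688/(290 + I*√58)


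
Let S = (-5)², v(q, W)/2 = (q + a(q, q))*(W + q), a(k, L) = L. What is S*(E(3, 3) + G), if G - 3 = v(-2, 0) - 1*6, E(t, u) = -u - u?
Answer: 175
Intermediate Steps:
E(t, u) = -2*u
v(q, W) = 4*q*(W + q) (v(q, W) = 2*((q + q)*(W + q)) = 2*((2*q)*(W + q)) = 2*(2*q*(W + q)) = 4*q*(W + q))
S = 25
G = 13 (G = 3 + (4*(-2)*(0 - 2) - 1*6) = 3 + (4*(-2)*(-2) - 6) = 3 + (16 - 6) = 3 + 10 = 13)
S*(E(3, 3) + G) = 25*(-2*3 + 13) = 25*(-6 + 13) = 25*7 = 175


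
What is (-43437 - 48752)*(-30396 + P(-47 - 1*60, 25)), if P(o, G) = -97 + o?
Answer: 2820983400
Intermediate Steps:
(-43437 - 48752)*(-30396 + P(-47 - 1*60, 25)) = (-43437 - 48752)*(-30396 + (-97 + (-47 - 1*60))) = -92189*(-30396 + (-97 + (-47 - 60))) = -92189*(-30396 + (-97 - 107)) = -92189*(-30396 - 204) = -92189*(-30600) = 2820983400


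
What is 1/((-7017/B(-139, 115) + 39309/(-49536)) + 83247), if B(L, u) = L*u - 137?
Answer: 44367744/3693465687791 ≈ 1.2012e-5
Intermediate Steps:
B(L, u) = -137 + L*u
1/((-7017/B(-139, 115) + 39309/(-49536)) + 83247) = 1/((-7017/(-137 - 139*115) + 39309/(-49536)) + 83247) = 1/((-7017/(-137 - 15985) + 39309*(-1/49536)) + 83247) = 1/((-7017/(-16122) - 13103/16512) + 83247) = 1/((-7017*(-1/16122) - 13103/16512) + 83247) = 1/((2339/5374 - 13103/16512) + 83247) = 1/(-15896977/44367744 + 83247) = 1/(3693465687791/44367744) = 44367744/3693465687791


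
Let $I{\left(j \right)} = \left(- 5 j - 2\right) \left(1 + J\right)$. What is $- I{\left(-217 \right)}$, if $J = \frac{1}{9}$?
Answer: $- \frac{3610}{3} \approx -1203.3$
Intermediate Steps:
$J = \frac{1}{9} \approx 0.11111$
$I{\left(j \right)} = - \frac{20}{9} - \frac{50 j}{9}$ ($I{\left(j \right)} = \left(- 5 j - 2\right) \left(1 + \frac{1}{9}\right) = \left(-2 - 5 j\right) \frac{10}{9} = - \frac{20}{9} - \frac{50 j}{9}$)
$- I{\left(-217 \right)} = - (- \frac{20}{9} - - \frac{10850}{9}) = - (- \frac{20}{9} + \frac{10850}{9}) = \left(-1\right) \frac{3610}{3} = - \frac{3610}{3}$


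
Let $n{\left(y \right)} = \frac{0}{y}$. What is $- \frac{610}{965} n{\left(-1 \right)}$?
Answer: $0$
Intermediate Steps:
$n{\left(y \right)} = 0$
$- \frac{610}{965} n{\left(-1 \right)} = - \frac{610}{965} \cdot 0 = \left(-610\right) \frac{1}{965} \cdot 0 = \left(- \frac{122}{193}\right) 0 = 0$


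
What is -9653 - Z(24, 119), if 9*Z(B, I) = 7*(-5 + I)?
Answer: -29225/3 ≈ -9741.7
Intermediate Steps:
Z(B, I) = -35/9 + 7*I/9 (Z(B, I) = (7*(-5 + I))/9 = (-35 + 7*I)/9 = -35/9 + 7*I/9)
-9653 - Z(24, 119) = -9653 - (-35/9 + (7/9)*119) = -9653 - (-35/9 + 833/9) = -9653 - 1*266/3 = -9653 - 266/3 = -29225/3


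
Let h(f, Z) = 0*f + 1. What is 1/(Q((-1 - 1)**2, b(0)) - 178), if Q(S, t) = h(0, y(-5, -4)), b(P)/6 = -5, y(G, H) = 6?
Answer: -1/177 ≈ -0.0056497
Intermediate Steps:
h(f, Z) = 1 (h(f, Z) = 0 + 1 = 1)
b(P) = -30 (b(P) = 6*(-5) = -30)
Q(S, t) = 1
1/(Q((-1 - 1)**2, b(0)) - 178) = 1/(1 - 178) = 1/(-177) = -1/177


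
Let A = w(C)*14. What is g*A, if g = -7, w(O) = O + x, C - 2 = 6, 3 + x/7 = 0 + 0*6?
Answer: 1274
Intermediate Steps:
x = -21 (x = -21 + 7*(0 + 0*6) = -21 + 7*(0 + 0) = -21 + 7*0 = -21 + 0 = -21)
C = 8 (C = 2 + 6 = 8)
w(O) = -21 + O (w(O) = O - 21 = -21 + O)
A = -182 (A = (-21 + 8)*14 = -13*14 = -182)
g*A = -7*(-182) = 1274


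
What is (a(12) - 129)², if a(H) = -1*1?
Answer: 16900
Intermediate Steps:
a(H) = -1
(a(12) - 129)² = (-1 - 129)² = (-130)² = 16900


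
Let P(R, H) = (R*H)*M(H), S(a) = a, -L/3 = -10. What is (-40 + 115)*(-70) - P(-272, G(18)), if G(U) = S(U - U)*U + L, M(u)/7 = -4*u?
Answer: -6859650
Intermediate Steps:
L = 30 (L = -3*(-10) = 30)
M(u) = -28*u (M(u) = 7*(-4*u) = -28*u)
G(U) = 30 (G(U) = (U - U)*U + 30 = 0*U + 30 = 0 + 30 = 30)
P(R, H) = -28*R*H**2 (P(R, H) = (R*H)*(-28*H) = (H*R)*(-28*H) = -28*R*H**2)
(-40 + 115)*(-70) - P(-272, G(18)) = (-40 + 115)*(-70) - (-28)*(-272)*30**2 = 75*(-70) - (-28)*(-272)*900 = -5250 - 1*6854400 = -5250 - 6854400 = -6859650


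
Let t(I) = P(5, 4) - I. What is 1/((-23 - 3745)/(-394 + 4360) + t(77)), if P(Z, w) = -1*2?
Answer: -661/52847 ≈ -0.012508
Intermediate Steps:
P(Z, w) = -2
t(I) = -2 - I
1/((-23 - 3745)/(-394 + 4360) + t(77)) = 1/((-23 - 3745)/(-394 + 4360) + (-2 - 1*77)) = 1/(-3768/3966 + (-2 - 77)) = 1/(-3768*1/3966 - 79) = 1/(-628/661 - 79) = 1/(-52847/661) = -661/52847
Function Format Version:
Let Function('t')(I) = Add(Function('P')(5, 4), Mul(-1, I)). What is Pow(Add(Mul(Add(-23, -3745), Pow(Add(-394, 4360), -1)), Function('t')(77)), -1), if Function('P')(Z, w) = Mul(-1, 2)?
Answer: Rational(-661, 52847) ≈ -0.012508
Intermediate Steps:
Function('P')(Z, w) = -2
Function('t')(I) = Add(-2, Mul(-1, I))
Pow(Add(Mul(Add(-23, -3745), Pow(Add(-394, 4360), -1)), Function('t')(77)), -1) = Pow(Add(Mul(Add(-23, -3745), Pow(Add(-394, 4360), -1)), Add(-2, Mul(-1, 77))), -1) = Pow(Add(Mul(-3768, Pow(3966, -1)), Add(-2, -77)), -1) = Pow(Add(Mul(-3768, Rational(1, 3966)), -79), -1) = Pow(Add(Rational(-628, 661), -79), -1) = Pow(Rational(-52847, 661), -1) = Rational(-661, 52847)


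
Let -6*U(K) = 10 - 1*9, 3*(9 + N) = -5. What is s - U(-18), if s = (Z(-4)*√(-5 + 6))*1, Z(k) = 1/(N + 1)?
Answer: 11/174 ≈ 0.063218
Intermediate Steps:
N = -32/3 (N = -9 + (⅓)*(-5) = -9 - 5/3 = -32/3 ≈ -10.667)
Z(k) = -3/29 (Z(k) = 1/(-32/3 + 1) = 1/(-29/3) = -3/29)
U(K) = -⅙ (U(K) = -(10 - 1*9)/6 = -(10 - 9)/6 = -⅙*1 = -⅙)
s = -3/29 (s = -3*√(-5 + 6)/29*1 = -3*√1/29*1 = -3/29*1*1 = -3/29*1 = -3/29 ≈ -0.10345)
s - U(-18) = -3/29 - 1*(-⅙) = -3/29 + ⅙ = 11/174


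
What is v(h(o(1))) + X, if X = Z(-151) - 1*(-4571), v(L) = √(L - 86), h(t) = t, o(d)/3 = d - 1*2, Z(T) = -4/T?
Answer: 690225/151 + I*√89 ≈ 4571.0 + 9.434*I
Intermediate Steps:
o(d) = -6 + 3*d (o(d) = 3*(d - 1*2) = 3*(d - 2) = 3*(-2 + d) = -6 + 3*d)
v(L) = √(-86 + L)
X = 690225/151 (X = -4/(-151) - 1*(-4571) = -4*(-1/151) + 4571 = 4/151 + 4571 = 690225/151 ≈ 4571.0)
v(h(o(1))) + X = √(-86 + (-6 + 3*1)) + 690225/151 = √(-86 + (-6 + 3)) + 690225/151 = √(-86 - 3) + 690225/151 = √(-89) + 690225/151 = I*√89 + 690225/151 = 690225/151 + I*√89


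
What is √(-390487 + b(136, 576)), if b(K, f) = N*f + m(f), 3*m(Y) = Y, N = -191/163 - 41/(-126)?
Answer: 3*I*√56528036999/1141 ≈ 625.13*I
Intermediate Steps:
N = -17383/20538 (N = -191*1/163 - 41*(-1/126) = -191/163 + 41/126 = -17383/20538 ≈ -0.84638)
m(Y) = Y/3
b(K, f) = -10537*f/20538 (b(K, f) = -17383*f/20538 + f/3 = -10537*f/20538)
√(-390487 + b(136, 576)) = √(-390487 - 10537/20538*576) = √(-390487 - 337184/1141) = √(-445882851/1141) = 3*I*√56528036999/1141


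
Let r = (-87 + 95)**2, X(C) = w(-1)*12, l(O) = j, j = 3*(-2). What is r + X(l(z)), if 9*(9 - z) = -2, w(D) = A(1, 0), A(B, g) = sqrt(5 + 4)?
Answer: 100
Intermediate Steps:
A(B, g) = 3 (A(B, g) = sqrt(9) = 3)
w(D) = 3
z = 83/9 (z = 9 - 1/9*(-2) = 9 + 2/9 = 83/9 ≈ 9.2222)
j = -6
l(O) = -6
X(C) = 36 (X(C) = 3*12 = 36)
r = 64 (r = 8**2 = 64)
r + X(l(z)) = 64 + 36 = 100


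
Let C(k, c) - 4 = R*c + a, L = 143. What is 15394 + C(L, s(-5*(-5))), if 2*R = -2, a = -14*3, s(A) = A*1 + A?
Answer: 15306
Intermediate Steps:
s(A) = 2*A (s(A) = A + A = 2*A)
a = -42
R = -1 (R = (½)*(-2) = -1)
C(k, c) = -38 - c (C(k, c) = 4 + (-c - 42) = 4 + (-42 - c) = -38 - c)
15394 + C(L, s(-5*(-5))) = 15394 + (-38 - 2*(-5*(-5))) = 15394 + (-38 - 2*25) = 15394 + (-38 - 1*50) = 15394 + (-38 - 50) = 15394 - 88 = 15306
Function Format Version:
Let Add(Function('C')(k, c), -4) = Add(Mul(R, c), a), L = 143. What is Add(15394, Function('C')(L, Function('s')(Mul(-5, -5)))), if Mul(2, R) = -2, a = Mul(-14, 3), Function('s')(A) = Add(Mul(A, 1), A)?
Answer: 15306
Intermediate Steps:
Function('s')(A) = Mul(2, A) (Function('s')(A) = Add(A, A) = Mul(2, A))
a = -42
R = -1 (R = Mul(Rational(1, 2), -2) = -1)
Function('C')(k, c) = Add(-38, Mul(-1, c)) (Function('C')(k, c) = Add(4, Add(Mul(-1, c), -42)) = Add(4, Add(-42, Mul(-1, c))) = Add(-38, Mul(-1, c)))
Add(15394, Function('C')(L, Function('s')(Mul(-5, -5)))) = Add(15394, Add(-38, Mul(-1, Mul(2, Mul(-5, -5))))) = Add(15394, Add(-38, Mul(-1, Mul(2, 25)))) = Add(15394, Add(-38, Mul(-1, 50))) = Add(15394, Add(-38, -50)) = Add(15394, -88) = 15306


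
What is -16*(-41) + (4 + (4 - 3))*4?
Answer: 676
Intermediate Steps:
-16*(-41) + (4 + (4 - 3))*4 = 656 + (4 + 1)*4 = 656 + 5*4 = 656 + 20 = 676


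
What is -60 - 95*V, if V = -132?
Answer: 12480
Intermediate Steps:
-60 - 95*V = -60 - 95*(-132) = -60 + 12540 = 12480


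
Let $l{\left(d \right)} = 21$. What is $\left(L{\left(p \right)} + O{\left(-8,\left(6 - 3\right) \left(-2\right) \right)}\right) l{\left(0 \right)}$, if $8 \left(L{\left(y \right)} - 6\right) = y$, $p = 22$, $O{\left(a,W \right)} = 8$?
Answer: $\frac{1407}{4} \approx 351.75$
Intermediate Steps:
$L{\left(y \right)} = 6 + \frac{y}{8}$
$\left(L{\left(p \right)} + O{\left(-8,\left(6 - 3\right) \left(-2\right) \right)}\right) l{\left(0 \right)} = \left(\left(6 + \frac{1}{8} \cdot 22\right) + 8\right) 21 = \left(\left(6 + \frac{11}{4}\right) + 8\right) 21 = \left(\frac{35}{4} + 8\right) 21 = \frac{67}{4} \cdot 21 = \frac{1407}{4}$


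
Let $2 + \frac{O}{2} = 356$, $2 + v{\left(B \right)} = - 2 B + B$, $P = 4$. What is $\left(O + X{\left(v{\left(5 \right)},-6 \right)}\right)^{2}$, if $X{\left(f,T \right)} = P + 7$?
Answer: $516961$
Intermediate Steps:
$v{\left(B \right)} = -2 - B$ ($v{\left(B \right)} = -2 + \left(- 2 B + B\right) = -2 - B$)
$O = 708$ ($O = -4 + 2 \cdot 356 = -4 + 712 = 708$)
$X{\left(f,T \right)} = 11$ ($X{\left(f,T \right)} = 4 + 7 = 11$)
$\left(O + X{\left(v{\left(5 \right)},-6 \right)}\right)^{2} = \left(708 + 11\right)^{2} = 719^{2} = 516961$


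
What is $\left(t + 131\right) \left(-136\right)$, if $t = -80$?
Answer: $-6936$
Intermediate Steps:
$\left(t + 131\right) \left(-136\right) = \left(-80 + 131\right) \left(-136\right) = 51 \left(-136\right) = -6936$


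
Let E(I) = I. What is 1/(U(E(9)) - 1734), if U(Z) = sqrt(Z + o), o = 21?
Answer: -289/501121 - sqrt(30)/3006726 ≈ -0.00057853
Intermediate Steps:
U(Z) = sqrt(21 + Z) (U(Z) = sqrt(Z + 21) = sqrt(21 + Z))
1/(U(E(9)) - 1734) = 1/(sqrt(21 + 9) - 1734) = 1/(sqrt(30) - 1734) = 1/(-1734 + sqrt(30))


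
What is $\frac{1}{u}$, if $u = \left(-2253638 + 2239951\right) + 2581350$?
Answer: $\frac{1}{2567663} \approx 3.8946 \cdot 10^{-7}$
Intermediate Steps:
$u = 2567663$ ($u = -13687 + 2581350 = 2567663$)
$\frac{1}{u} = \frac{1}{2567663}$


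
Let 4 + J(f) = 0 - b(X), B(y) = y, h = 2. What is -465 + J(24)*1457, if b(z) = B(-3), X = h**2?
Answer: -1922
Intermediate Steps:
X = 4 (X = 2**2 = 4)
b(z) = -3
J(f) = -1 (J(f) = -4 + (0 - 1*(-3)) = -4 + (0 + 3) = -4 + 3 = -1)
-465 + J(24)*1457 = -465 - 1*1457 = -465 - 1457 = -1922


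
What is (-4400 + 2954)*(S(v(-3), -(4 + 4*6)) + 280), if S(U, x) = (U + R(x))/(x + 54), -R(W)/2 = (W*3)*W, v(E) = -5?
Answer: -1858833/13 ≈ -1.4299e+5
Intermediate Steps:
R(W) = -6*W**2 (R(W) = -2*W*3*W = -2*3*W*W = -6*W**2)
S(U, x) = (U - 6*x**2)/(54 + x) (S(U, x) = (U - 6*x**2)/(x + 54) = (U - 6*x**2)/(54 + x))
(-4400 + 2954)*(S(v(-3), -(4 + 4*6)) + 280) = (-4400 + 2954)*((-5 - 6*(4 + 4*6)**2)/(54 - (4 + 4*6)) + 280) = -1446*((-5 - 6*(4 + 24)**2)/(54 - (4 + 24)) + 280) = -1446*((-5 - 6*(-1*28)**2)/(54 - 1*28) + 280) = -1446*((-5 - 6*(-28)**2)/(54 - 28) + 280) = -1446*((-5 - 6*784)/26 + 280) = -1446*((-5 - 4704)/26 + 280) = -1446*((1/26)*(-4709) + 280) = -1446*(-4709/26 + 280) = -1446*2571/26 = -1858833/13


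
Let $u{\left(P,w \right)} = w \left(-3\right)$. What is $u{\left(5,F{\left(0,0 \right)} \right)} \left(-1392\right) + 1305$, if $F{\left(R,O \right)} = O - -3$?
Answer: $13833$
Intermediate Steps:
$F{\left(R,O \right)} = 3 + O$ ($F{\left(R,O \right)} = O + 3 = 3 + O$)
$u{\left(P,w \right)} = - 3 w$
$u{\left(5,F{\left(0,0 \right)} \right)} \left(-1392\right) + 1305 = - 3 \left(3 + 0\right) \left(-1392\right) + 1305 = \left(-3\right) 3 \left(-1392\right) + 1305 = \left(-9\right) \left(-1392\right) + 1305 = 12528 + 1305 = 13833$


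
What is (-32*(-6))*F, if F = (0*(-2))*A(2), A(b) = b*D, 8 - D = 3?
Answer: 0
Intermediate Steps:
D = 5 (D = 8 - 1*3 = 8 - 3 = 5)
A(b) = 5*b (A(b) = b*5 = 5*b)
F = 0 (F = (0*(-2))*(5*2) = 0*10 = 0)
(-32*(-6))*F = -32*(-6)*0 = 192*0 = 0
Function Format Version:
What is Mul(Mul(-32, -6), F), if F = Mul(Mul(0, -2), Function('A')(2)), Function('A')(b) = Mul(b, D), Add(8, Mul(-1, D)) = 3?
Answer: 0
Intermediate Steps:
D = 5 (D = Add(8, Mul(-1, 3)) = Add(8, -3) = 5)
Function('A')(b) = Mul(5, b) (Function('A')(b) = Mul(b, 5) = Mul(5, b))
F = 0 (F = Mul(Mul(0, -2), Mul(5, 2)) = Mul(0, 10) = 0)
Mul(Mul(-32, -6), F) = Mul(Mul(-32, -6), 0) = Mul(192, 0) = 0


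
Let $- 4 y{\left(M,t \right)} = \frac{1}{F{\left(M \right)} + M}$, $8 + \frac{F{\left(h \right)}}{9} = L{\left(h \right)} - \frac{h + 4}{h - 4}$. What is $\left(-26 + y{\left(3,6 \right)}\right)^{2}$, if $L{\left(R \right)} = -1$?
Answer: $\frac{2430481}{3600} \approx 675.13$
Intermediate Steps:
$F{\left(h \right)} = -81 - \frac{9 \left(4 + h\right)}{-4 + h}$ ($F{\left(h \right)} = -72 + 9 \left(-1 - \frac{h + 4}{h - 4}\right) = -72 + 9 \left(-1 - \frac{4 + h}{-4 + h}\right) = -72 - \left(9 + \frac{9 \left(4 + h\right)}{-4 + h}\right) = -81 - \frac{9 \left(4 + h\right)}{-4 + h}$)
$y{\left(M,t \right)} = - \frac{1}{4 \left(M + \frac{18 \left(16 - 5 M\right)}{-4 + M}\right)}$ ($y{\left(M,t \right)} = - \frac{1}{4 \left(\frac{18 \left(16 - 5 M\right)}{-4 + M} + M\right)} = - \frac{1}{4 \left(M + \frac{18 \left(16 - 5 M\right)}{-4 + M}\right)}$)
$\left(-26 + y{\left(3,6 \right)}\right)^{2} = \left(-26 + \frac{4 - 3}{4 \left(288 + 3^{2} - 282\right)}\right)^{2} = \left(-26 + \frac{4 - 3}{4 \left(288 + 9 - 282\right)}\right)^{2} = \left(-26 + \frac{1}{4} \cdot \frac{1}{15} \cdot 1\right)^{2} = \left(-26 + \frac{1}{60}\right)^{2} = \left(- \frac{1559}{60}\right)^{2} = \frac{2430481}{3600}$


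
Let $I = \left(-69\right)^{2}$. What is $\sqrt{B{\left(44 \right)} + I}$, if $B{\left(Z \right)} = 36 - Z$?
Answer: $7 \sqrt{97} \approx 68.942$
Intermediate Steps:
$I = 4761$
$\sqrt{B{\left(44 \right)} + I} = \sqrt{\left(36 - 44\right) + 4761} = \sqrt{-8 + 4761} = \sqrt{4753} = 7 \sqrt{97}$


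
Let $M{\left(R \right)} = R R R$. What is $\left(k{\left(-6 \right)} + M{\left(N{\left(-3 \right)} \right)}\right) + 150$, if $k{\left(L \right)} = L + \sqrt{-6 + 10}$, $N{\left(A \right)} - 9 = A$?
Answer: $362$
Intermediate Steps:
$N{\left(A \right)} = 9 + A$
$M{\left(R \right)} = R^{3}$ ($M{\left(R \right)} = R^{2} R = R^{3}$)
$k{\left(L \right)} = 2 + L$ ($k{\left(L \right)} = L + \sqrt{4} = L + 2 = 2 + L$)
$\left(k{\left(-6 \right)} + M{\left(N{\left(-3 \right)} \right)}\right) + 150 = \left(\left(2 - 6\right) + \left(9 - 3\right)^{3}\right) + 150 = \left(-4 + 6^{3}\right) + 150 = \left(-4 + 216\right) + 150 = 212 + 150 = 362$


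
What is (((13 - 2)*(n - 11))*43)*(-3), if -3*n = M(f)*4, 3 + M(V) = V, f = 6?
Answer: 21285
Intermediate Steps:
M(V) = -3 + V
n = -4 (n = -(-3 + 6)*4/3 = -4 ≈ -4.0000)
(((13 - 2)*(n - 11))*43)*(-3) = (((13 - 2)*(-4 - 11))*43)*(-3) = ((11*(-15))*43)*(-3) = -165*43*(-3) = -7095*(-3) = 21285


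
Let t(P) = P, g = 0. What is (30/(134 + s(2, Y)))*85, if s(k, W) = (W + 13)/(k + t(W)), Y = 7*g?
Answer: 5100/281 ≈ 18.149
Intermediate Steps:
Y = 0 (Y = 7*0 = 0)
s(k, W) = (13 + W)/(W + k) (s(k, W) = (W + 13)/(k + W) = (13 + W)/(W + k))
(30/(134 + s(2, Y)))*85 = (30/(134 + (13 + 0)/(0 + 2)))*85 = (30/(134 + 13/2))*85 = (30/(281/2))*85 = (30*(2/281))*85 = (60/281)*85 = 5100/281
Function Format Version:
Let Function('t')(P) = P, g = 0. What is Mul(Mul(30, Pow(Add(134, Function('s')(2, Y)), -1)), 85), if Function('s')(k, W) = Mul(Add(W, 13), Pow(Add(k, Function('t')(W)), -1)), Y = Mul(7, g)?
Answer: Rational(5100, 281) ≈ 18.149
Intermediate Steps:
Y = 0 (Y = Mul(7, 0) = 0)
Function('s')(k, W) = Mul(Pow(Add(W, k), -1), Add(13, W)) (Function('s')(k, W) = Mul(Add(W, 13), Pow(Add(k, W), -1)) = Mul(Add(13, W), Pow(Add(W, k), -1)) = Mul(Pow(Add(W, k), -1), Add(13, W)))
Mul(Mul(30, Pow(Add(134, Function('s')(2, Y)), -1)), 85) = Mul(Mul(30, Pow(Add(134, Mul(Pow(Add(0, 2), -1), Add(13, 0))), -1)), 85) = Mul(Mul(30, Pow(Add(134, Mul(Pow(2, -1), 13)), -1)), 85) = Mul(Mul(30, Pow(Add(134, Mul(Rational(1, 2), 13)), -1)), 85) = Mul(Mul(30, Pow(Add(134, Rational(13, 2)), -1)), 85) = Mul(Mul(30, Pow(Rational(281, 2), -1)), 85) = Mul(Mul(30, Rational(2, 281)), 85) = Mul(Rational(60, 281), 85) = Rational(5100, 281)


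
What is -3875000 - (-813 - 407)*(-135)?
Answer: -4039700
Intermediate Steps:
-3875000 - (-813 - 407)*(-135) = -3875000 - (-1220)*(-135) = -3875000 - 1*164700 = -3875000 - 164700 = -4039700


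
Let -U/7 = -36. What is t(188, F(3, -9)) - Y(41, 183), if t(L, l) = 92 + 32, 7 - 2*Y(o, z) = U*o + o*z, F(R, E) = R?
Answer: 9038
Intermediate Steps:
U = 252 (U = -7*(-36) = 252)
Y(o, z) = 7/2 - 126*o - o*z/2 (Y(o, z) = 7/2 - (252*o + o*z)/2 = 7/2 + (-126*o - o*z/2) = 7/2 - 126*o - o*z/2)
t(L, l) = 124
t(188, F(3, -9)) - Y(41, 183) = 124 - (7/2 - 126*41 - ½*41*183) = 124 - (7/2 - 5166 - 7503/2) = 124 - 1*(-8914) = 124 + 8914 = 9038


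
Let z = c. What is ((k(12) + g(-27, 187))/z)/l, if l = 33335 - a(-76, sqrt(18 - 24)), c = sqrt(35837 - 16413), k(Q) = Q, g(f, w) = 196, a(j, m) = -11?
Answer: 13*sqrt(1214)/10120511 ≈ 4.4756e-5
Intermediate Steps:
c = 4*sqrt(1214) (c = sqrt(19424) = 4*sqrt(1214) ≈ 139.37)
z = 4*sqrt(1214) ≈ 139.37
l = 33346 (l = 33335 - 1*(-11) = 33335 + 11 = 33346)
((k(12) + g(-27, 187))/z)/l = ((12 + 196)/((4*sqrt(1214))))/33346 = (208*(sqrt(1214)/4856))*(1/33346) = (26*sqrt(1214)/607)*(1/33346) = 13*sqrt(1214)/10120511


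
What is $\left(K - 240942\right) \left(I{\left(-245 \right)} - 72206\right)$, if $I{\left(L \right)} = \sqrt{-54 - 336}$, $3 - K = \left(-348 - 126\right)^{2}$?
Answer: $33620196690 - 465615 i \sqrt{390} \approx 3.362 \cdot 10^{10} - 9.1952 \cdot 10^{6} i$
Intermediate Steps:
$K = -224673$ ($K = 3 - \left(-348 - 126\right)^{2} = 3 - \left(-474\right)^{2} = 3 - 224676 = -224673$)
$I{\left(L \right)} = i \sqrt{390}$ ($I{\left(L \right)} = \sqrt{-390} = i \sqrt{390}$)
$\left(K - 240942\right) \left(I{\left(-245 \right)} - 72206\right) = \left(-224673 - 240942\right) \left(i \sqrt{390} - 72206\right) = - 465615 \left(-72206 + i \sqrt{390}\right) = 33620196690 - 465615 i \sqrt{390}$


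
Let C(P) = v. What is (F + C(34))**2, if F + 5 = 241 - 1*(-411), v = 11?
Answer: 432964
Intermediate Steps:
C(P) = 11
F = 647 (F = -5 + (241 - 1*(-411)) = -5 + (241 + 411) = -5 + 652 = 647)
(F + C(34))**2 = (647 + 11)**2 = 658**2 = 432964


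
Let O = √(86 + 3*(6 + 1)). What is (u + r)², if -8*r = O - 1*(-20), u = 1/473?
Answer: 113279307/14318656 + 2363*√107/3784 ≈ 14.371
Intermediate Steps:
O = √107 (O = √(86 + 3*7) = √(86 + 21) = √107 ≈ 10.344)
u = 1/473 ≈ 0.0021142
r = -5/2 - √107/8 (r = -(√107 - 1*(-20))/8 = -(√107 + 20)/8 = -(20 + √107)/8 = -5/2 - √107/8 ≈ -3.7930)
(u + r)² = (1/473 + (-5/2 - √107/8))² = (-2363/946 - √107/8)²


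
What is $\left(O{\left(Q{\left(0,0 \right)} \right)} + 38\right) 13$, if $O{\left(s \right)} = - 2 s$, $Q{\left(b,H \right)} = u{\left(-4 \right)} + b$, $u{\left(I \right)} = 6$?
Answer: $338$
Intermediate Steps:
$Q{\left(b,H \right)} = 6 + b$
$\left(O{\left(Q{\left(0,0 \right)} \right)} + 38\right) 13 = \left(- 2 \left(6 + 0\right) + 38\right) 13 = \left(\left(-2\right) 6 + 38\right) 13 = \left(-12 + 38\right) 13 = 26 \cdot 13 = 338$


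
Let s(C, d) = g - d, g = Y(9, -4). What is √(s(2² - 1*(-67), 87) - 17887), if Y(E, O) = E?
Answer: I*√17965 ≈ 134.03*I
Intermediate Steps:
g = 9
s(C, d) = 9 - d
√(s(2² - 1*(-67), 87) - 17887) = √((9 - 1*87) - 17887) = √((9 - 87) - 17887) = √(-78 - 17887) = √(-17965) = I*√17965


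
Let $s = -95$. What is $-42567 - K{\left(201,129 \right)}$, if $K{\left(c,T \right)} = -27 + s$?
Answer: $-42445$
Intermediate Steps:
$K{\left(c,T \right)} = -122$ ($K{\left(c,T \right)} = -27 - 95 = -122$)
$-42567 - K{\left(201,129 \right)} = -42567 - -122 = -42567 + 122 = -42445$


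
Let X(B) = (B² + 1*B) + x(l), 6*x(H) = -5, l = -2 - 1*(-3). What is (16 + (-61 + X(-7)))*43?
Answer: -989/6 ≈ -164.83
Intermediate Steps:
l = 1 (l = -2 + 3 = 1)
x(H) = -⅚ (x(H) = (⅙)*(-5) = -⅚)
X(B) = -⅚ + B + B² (X(B) = (B² + 1*B) - ⅚ = (B² + B) - ⅚ = (B + B²) - ⅚ = -⅚ + B + B²)
(16 + (-61 + X(-7)))*43 = (16 + (-61 + (-⅚ - 7 + (-7)²)))*43 = (16 + (-61 + (-⅚ - 7 + 49)))*43 = (16 + (-61 + 247/6))*43 = (16 - 119/6)*43 = -23/6*43 = -989/6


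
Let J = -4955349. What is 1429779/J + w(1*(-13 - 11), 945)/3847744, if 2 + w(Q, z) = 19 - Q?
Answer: -1833740133089/6355638127552 ≈ -0.28852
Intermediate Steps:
w(Q, z) = 17 - Q (w(Q, z) = -2 + (19 - Q) = 17 - Q)
1429779/J + w(1*(-13 - 11), 945)/3847744 = 1429779/(-4955349) + (17 - (-13 - 11))/3847744 = 1429779*(-1/4955349) + (17 - (-24))*(1/3847744) = -476593/1651783 + (17 - 1*(-24))*(1/3847744) = -476593/1651783 + (17 + 24)*(1/3847744) = -476593/1651783 + 41*(1/3847744) = -476593/1651783 + 41/3847744 = -1833740133089/6355638127552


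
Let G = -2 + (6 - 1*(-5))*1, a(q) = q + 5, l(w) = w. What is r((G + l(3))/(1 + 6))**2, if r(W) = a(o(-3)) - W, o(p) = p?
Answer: 4/49 ≈ 0.081633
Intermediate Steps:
a(q) = 5 + q
G = 9 (G = -2 + (6 + 5)*1 = -2 + 11*1 = -2 + 11 = 9)
r(W) = 2 - W (r(W) = (5 - 3) - W = 2 - W)
r((G + l(3))/(1 + 6))**2 = (2 - (9 + 3)/(1 + 6))**2 = (2 - 12/7)**2 = (2/7)**2 = 4/49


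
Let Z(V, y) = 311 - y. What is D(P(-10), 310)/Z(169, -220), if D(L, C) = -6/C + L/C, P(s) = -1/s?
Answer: -1/27900 ≈ -3.5842e-5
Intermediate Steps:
D(P(-10), 310)/Z(169, -220) = ((-6 - 1/(-10))/310)/(311 - 1*(-220)) = ((-6 - 1*(-1/10))/310)/(311 + 220) = ((-6 + 1/10)/310)/531 = ((1/310)*(-59/10))*(1/531) = -59/3100*1/531 = -1/27900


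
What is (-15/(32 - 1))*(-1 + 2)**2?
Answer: -15/31 ≈ -0.48387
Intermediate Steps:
(-15/(32 - 1))*(-1 + 2)**2 = (-15/31)*1**2 = ((1/31)*(-15))*1 = -15/31*1 = -15/31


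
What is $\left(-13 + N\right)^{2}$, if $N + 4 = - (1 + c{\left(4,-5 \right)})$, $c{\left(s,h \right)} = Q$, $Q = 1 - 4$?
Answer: $225$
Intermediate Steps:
$Q = -3$ ($Q = 1 - 4 = -3$)
$c{\left(s,h \right)} = -3$
$N = -2$ ($N = -4 - \left(1 - 3\right) = -4 - -2 = -4 + 2 = -2$)
$\left(-13 + N\right)^{2} = \left(-13 - 2\right)^{2} = \left(-15\right)^{2} = 225$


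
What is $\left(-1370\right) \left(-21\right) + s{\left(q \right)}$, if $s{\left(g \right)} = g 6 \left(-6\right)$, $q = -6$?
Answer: $28986$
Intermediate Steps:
$s{\left(g \right)} = - 36 g$ ($s{\left(g \right)} = 6 g \left(-6\right) = - 36 g$)
$\left(-1370\right) \left(-21\right) + s{\left(q \right)} = \left(-1370\right) \left(-21\right) - -216 = 28770 + 216 = 28986$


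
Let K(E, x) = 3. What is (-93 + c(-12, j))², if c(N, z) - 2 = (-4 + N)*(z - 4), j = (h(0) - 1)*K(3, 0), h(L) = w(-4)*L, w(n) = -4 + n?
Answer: 441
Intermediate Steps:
h(L) = -8*L (h(L) = (-4 - 4)*L = -8*L)
j = -3 (j = (-8*0 - 1)*3 = (0 - 1)*3 = -1*3 = -3)
c(N, z) = 2 + (-4 + N)*(-4 + z) (c(N, z) = 2 + (-4 + N)*(z - 4) = 2 + (-4 + N)*(-4 + z))
(-93 + c(-12, j))² = (-93 + (18 - 4*(-12) - 4*(-3) - 12*(-3)))² = (-93 + (18 + 48 + 12 + 36))² = (-93 + 114)² = 21² = 441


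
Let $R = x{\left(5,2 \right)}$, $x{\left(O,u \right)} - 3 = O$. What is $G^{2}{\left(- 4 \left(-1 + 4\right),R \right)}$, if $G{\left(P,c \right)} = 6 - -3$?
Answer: $81$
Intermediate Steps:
$x{\left(O,u \right)} = 3 + O$
$R = 8$ ($R = 3 + 5 = 8$)
$G{\left(P,c \right)} = 9$ ($G{\left(P,c \right)} = 6 + 3 = 9$)
$G^{2}{\left(- 4 \left(-1 + 4\right),R \right)} = 9^{2} = 81$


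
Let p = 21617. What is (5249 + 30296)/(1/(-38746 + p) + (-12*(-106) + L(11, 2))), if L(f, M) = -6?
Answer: 608850305/21685313 ≈ 28.077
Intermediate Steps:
(5249 + 30296)/(1/(-38746 + p) + (-12*(-106) + L(11, 2))) = (5249 + 30296)/(1/(-38746 + 21617) + (-12*(-106) - 6)) = 35545/(1/(-17129) + (1272 - 6)) = 35545/(-1/17129 + 1266) = 35545/(21685313/17129) = 35545*(17129/21685313) = 608850305/21685313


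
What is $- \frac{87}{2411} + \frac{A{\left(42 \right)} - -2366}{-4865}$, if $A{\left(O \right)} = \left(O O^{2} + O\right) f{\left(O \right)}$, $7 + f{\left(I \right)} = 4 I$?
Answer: $- \frac{4111606273}{1675645} \approx -2453.7$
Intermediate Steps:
$f{\left(I \right)} = -7 + 4 I$
$A{\left(O \right)} = \left(-7 + 4 O\right) \left(O + O^{3}\right)$ ($A{\left(O \right)} = \left(O O^{2} + O\right) \left(-7 + 4 O\right) = \left(O^{3} + O\right) \left(-7 + 4 O\right) = \left(O + O^{3}\right) \left(-7 + 4 O\right) = \left(-7 + 4 O\right) \left(O + O^{3}\right)$)
$- \frac{87}{2411} + \frac{A{\left(42 \right)} - -2366}{-4865} = - \frac{87}{2411} + \frac{42 \left(1 + 42^{2}\right) \left(-7 + 4 \cdot 42\right) - -2366}{-4865} = \left(-87\right) \frac{1}{2411} + \left(42 \left(1 + 1764\right) \left(-7 + 168\right) + 2366\right) \left(- \frac{1}{4865}\right) = - \frac{87}{2411} + \left(42 \cdot 1765 \cdot 161 + 2366\right) \left(- \frac{1}{4865}\right) = - \frac{87}{2411} + \left(11934930 + 2366\right) \left(- \frac{1}{4865}\right) = - \frac{87}{2411} + 11937296 \left(- \frac{1}{4865}\right) = - \frac{87}{2411} - \frac{1705328}{695} = - \frac{4111606273}{1675645}$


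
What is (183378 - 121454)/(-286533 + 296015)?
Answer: 30962/4741 ≈ 6.5307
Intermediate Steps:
(183378 - 121454)/(-286533 + 296015) = 61924/9482 = 61924*(1/9482) = 30962/4741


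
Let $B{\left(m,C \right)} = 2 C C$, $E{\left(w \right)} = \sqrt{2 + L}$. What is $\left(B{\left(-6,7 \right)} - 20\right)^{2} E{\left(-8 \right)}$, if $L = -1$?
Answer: $6084$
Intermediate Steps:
$E{\left(w \right)} = 1$ ($E{\left(w \right)} = \sqrt{2 - 1} = \sqrt{1} = 1$)
$B{\left(m,C \right)} = 2 C^{2}$
$\left(B{\left(-6,7 \right)} - 20\right)^{2} E{\left(-8 \right)} = \left(2 \cdot 7^{2} - 20\right)^{2} \cdot 1 = \left(2 \cdot 49 - 20\right)^{2} \cdot 1 = \left(98 - 20\right)^{2} \cdot 1 = 78^{2} \cdot 1 = 6084 \cdot 1 = 6084$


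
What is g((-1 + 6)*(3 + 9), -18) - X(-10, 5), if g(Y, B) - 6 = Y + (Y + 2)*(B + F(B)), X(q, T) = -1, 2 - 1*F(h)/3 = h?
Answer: 2671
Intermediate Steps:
F(h) = 6 - 3*h
g(Y, B) = 6 + Y + (2 + Y)*(6 - 2*B) (g(Y, B) = 6 + (Y + (Y + 2)*(B + (6 - 3*B))) = 6 + (Y + (2 + Y)*(6 - 2*B)) = 6 + Y + (2 + Y)*(6 - 2*B))
g((-1 + 6)*(3 + 9), -18) - X(-10, 5) = (18 - 4*(-18) + 7*((-1 + 6)*(3 + 9)) - 2*(-18)*(-1 + 6)*(3 + 9)) - 1*(-1) = (18 + 72 + 7*(5*12) - 2*(-18)*5*12) + 1 = (18 + 72 + 7*60 - 2*(-18)*60) + 1 = (18 + 72 + 420 + 2160) + 1 = 2670 + 1 = 2671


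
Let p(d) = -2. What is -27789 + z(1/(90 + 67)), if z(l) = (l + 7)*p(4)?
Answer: -4365073/157 ≈ -27803.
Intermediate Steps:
z(l) = -14 - 2*l (z(l) = (l + 7)*(-2) = (7 + l)*(-2) = -14 - 2*l)
-27789 + z(1/(90 + 67)) = -27789 + (-14 - 2/(90 + 67)) = -27789 + (-14 - 2/157) = -27789 - 2200/157 = -4365073/157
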